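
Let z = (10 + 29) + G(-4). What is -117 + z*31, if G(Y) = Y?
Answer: 968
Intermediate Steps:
z = 35 (z = (10 + 29) - 4 = 39 - 4 = 35)
-117 + z*31 = -117 + 35*31 = -117 + 1085 = 968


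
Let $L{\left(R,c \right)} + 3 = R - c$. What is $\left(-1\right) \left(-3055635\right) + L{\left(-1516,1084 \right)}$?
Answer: $3053032$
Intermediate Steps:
$L{\left(R,c \right)} = -3 + R - c$ ($L{\left(R,c \right)} = -3 + \left(R - c\right) = -3 + R - c$)
$\left(-1\right) \left(-3055635\right) + L{\left(-1516,1084 \right)} = \left(-1\right) \left(-3055635\right) - 2603 = 3055635 - 2603 = 3053032$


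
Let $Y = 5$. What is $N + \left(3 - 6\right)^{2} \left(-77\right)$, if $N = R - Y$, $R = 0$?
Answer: $-698$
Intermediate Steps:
$N = -5$ ($N = 0 - 5 = -5$)
$N + \left(3 - 6\right)^{2} \left(-77\right) = -5 + \left(3 - 6\right)^{2} \left(-77\right) = -5 + \left(-3\right)^{2} \left(-77\right) = -5 + 9 \left(-77\right) = -5 - 693 = -698$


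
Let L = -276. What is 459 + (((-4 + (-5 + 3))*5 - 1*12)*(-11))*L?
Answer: -127053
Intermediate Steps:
459 + (((-4 + (-5 + 3))*5 - 1*12)*(-11))*L = 459 + (((-4 + (-5 + 3))*5 - 1*12)*(-11))*(-276) = 459 + (((-4 - 2)*5 - 12)*(-11))*(-276) = 459 + ((-6*5 - 12)*(-11))*(-276) = 459 + ((-30 - 12)*(-11))*(-276) = 459 - 42*(-11)*(-276) = 459 + 462*(-276) = 459 - 127512 = -127053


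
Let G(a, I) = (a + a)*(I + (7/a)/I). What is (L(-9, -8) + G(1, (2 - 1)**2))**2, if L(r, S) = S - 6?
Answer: 4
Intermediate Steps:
L(r, S) = -6 + S
G(a, I) = 2*a*(I + 7/(I*a)) (G(a, I) = (2*a)*(I + 7/(I*a)) = 2*a*(I + 7/(I*a)))
(L(-9, -8) + G(1, (2 - 1)**2))**2 = ((-6 - 8) + (14/((2 - 1)**2) + 2*(2 - 1)**2*1))**2 = (-14 + (14/(1**2) + 2*1**2*1))**2 = (-14 + (14/1 + 2*1*1))**2 = (-14 + (14*1 + 2))**2 = (-14 + (14 + 2))**2 = (-14 + 16)**2 = 2**2 = 4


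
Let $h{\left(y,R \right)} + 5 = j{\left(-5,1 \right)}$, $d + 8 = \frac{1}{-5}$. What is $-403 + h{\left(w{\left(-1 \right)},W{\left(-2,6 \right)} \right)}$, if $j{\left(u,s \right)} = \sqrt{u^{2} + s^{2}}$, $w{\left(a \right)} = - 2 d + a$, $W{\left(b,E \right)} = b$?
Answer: $-408 + \sqrt{26} \approx -402.9$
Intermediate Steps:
$d = - \frac{41}{5}$ ($d = -8 + \frac{1}{-5} = -8 - \frac{1}{5} = - \frac{41}{5} \approx -8.2$)
$w{\left(a \right)} = \frac{82}{5} + a$ ($w{\left(a \right)} = \left(-2\right) \left(- \frac{41}{5}\right) + a = \frac{82}{5} + a$)
$j{\left(u,s \right)} = \sqrt{s^{2} + u^{2}}$
$h{\left(y,R \right)} = -5 + \sqrt{26}$ ($h{\left(y,R \right)} = -5 + \sqrt{1^{2} + \left(-5\right)^{2}} = -5 + \sqrt{1 + 25} = -5 + \sqrt{26}$)
$-403 + h{\left(w{\left(-1 \right)},W{\left(-2,6 \right)} \right)} = -403 - \left(5 - \sqrt{26}\right) = -408 + \sqrt{26}$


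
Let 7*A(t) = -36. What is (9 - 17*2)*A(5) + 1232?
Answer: 9524/7 ≈ 1360.6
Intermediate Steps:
A(t) = -36/7 (A(t) = (1/7)*(-36) = -36/7)
(9 - 17*2)*A(5) + 1232 = (9 - 17*2)*(-36/7) + 1232 = (9 - 34)*(-36/7) + 1232 = -25*(-36/7) + 1232 = 900/7 + 1232 = 9524/7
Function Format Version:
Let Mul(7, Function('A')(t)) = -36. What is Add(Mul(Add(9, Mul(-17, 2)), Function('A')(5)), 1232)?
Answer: Rational(9524, 7) ≈ 1360.6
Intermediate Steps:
Function('A')(t) = Rational(-36, 7) (Function('A')(t) = Mul(Rational(1, 7), -36) = Rational(-36, 7))
Add(Mul(Add(9, Mul(-17, 2)), Function('A')(5)), 1232) = Add(Mul(Add(9, Mul(-17, 2)), Rational(-36, 7)), 1232) = Add(Mul(Add(9, -34), Rational(-36, 7)), 1232) = Add(Mul(-25, Rational(-36, 7)), 1232) = Add(Rational(900, 7), 1232) = Rational(9524, 7)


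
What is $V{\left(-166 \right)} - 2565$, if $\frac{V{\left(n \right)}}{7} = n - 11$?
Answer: $-3804$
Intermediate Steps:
$V{\left(n \right)} = -77 + 7 n$ ($V{\left(n \right)} = 7 \left(n - 11\right) = 7 \left(-11 + n\right) = -77 + 7 n$)
$V{\left(-166 \right)} - 2565 = \left(-77 + 7 \left(-166\right)\right) - 2565 = \left(-77 - 1162\right) - 2565 = -1239 - 2565 = -3804$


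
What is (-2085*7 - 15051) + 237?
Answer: -29409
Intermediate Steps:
(-2085*7 - 15051) + 237 = (-14595 - 15051) + 237 = -29646 + 237 = -29409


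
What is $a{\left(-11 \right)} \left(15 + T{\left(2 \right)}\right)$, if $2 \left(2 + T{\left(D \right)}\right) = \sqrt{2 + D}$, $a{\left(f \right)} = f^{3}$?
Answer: $-18634$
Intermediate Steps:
$T{\left(D \right)} = -2 + \frac{\sqrt{2 + D}}{2}$
$a{\left(-11 \right)} \left(15 + T{\left(2 \right)}\right) = \left(-11\right)^{3} \left(15 - \left(2 - \frac{\sqrt{2 + 2}}{2}\right)\right) = - 1331 \left(15 - \left(2 - \frac{\sqrt{4}}{2}\right)\right) = - 1331 \left(15 + \left(-2 + \frac{1}{2} \cdot 2\right)\right) = - 1331 \left(15 + \left(-2 + 1\right)\right) = - 1331 \left(15 - 1\right) = \left(-1331\right) 14 = -18634$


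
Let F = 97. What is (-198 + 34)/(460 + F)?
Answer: -164/557 ≈ -0.29443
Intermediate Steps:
(-198 + 34)/(460 + F) = (-198 + 34)/(460 + 97) = -164/557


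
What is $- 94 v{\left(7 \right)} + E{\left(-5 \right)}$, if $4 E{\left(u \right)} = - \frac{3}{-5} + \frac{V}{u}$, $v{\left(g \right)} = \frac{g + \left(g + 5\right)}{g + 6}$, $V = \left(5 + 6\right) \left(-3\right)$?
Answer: $- \frac{8813}{65} \approx -135.58$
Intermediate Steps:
$V = -33$ ($V = 11 \left(-3\right) = -33$)
$v{\left(g \right)} = \frac{5 + 2 g}{6 + g}$ ($v{\left(g \right)} = \frac{g + \left(5 + g\right)}{6 + g} = \frac{5 + 2 g}{6 + g}$)
$E{\left(u \right)} = \frac{3}{20} - \frac{33}{4 u}$ ($E{\left(u \right)} = \frac{- \frac{3}{-5} - \frac{33}{u}}{4} = \frac{\left(-3\right) \left(- \frac{1}{5}\right) - \frac{33}{u}}{4} = \frac{\frac{3}{5} - \frac{33}{u}}{4} = \frac{3}{20} - \frac{33}{4 u}$)
$- 94 v{\left(7 \right)} + E{\left(-5 \right)} = - 94 \frac{5 + 2 \cdot 7}{6 + 7} + \frac{3 \left(-55 - 5\right)}{20 \left(-5\right)} = - 94 \frac{5 + 14}{13} + \frac{3}{20} \left(- \frac{1}{5}\right) \left(-60\right) = - 94 \cdot \frac{1}{13} \cdot 19 + \frac{9}{5} = \left(-94\right) \frac{19}{13} + \frac{9}{5} = - \frac{1786}{13} + \frac{9}{5} = - \frac{8813}{65}$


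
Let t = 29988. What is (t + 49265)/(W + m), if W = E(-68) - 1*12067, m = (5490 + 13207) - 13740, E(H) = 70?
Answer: -79253/7040 ≈ -11.258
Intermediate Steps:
m = 4957 (m = 18697 - 13740 = 4957)
W = -11997 (W = 70 - 1*12067 = 70 - 12067 = -11997)
(t + 49265)/(W + m) = (29988 + 49265)/(-11997 + 4957) = 79253/(-7040) = 79253*(-1/7040) = -79253/7040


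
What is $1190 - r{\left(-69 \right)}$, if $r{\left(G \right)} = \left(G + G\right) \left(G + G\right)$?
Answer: $-17854$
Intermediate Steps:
$r{\left(G \right)} = 4 G^{2}$ ($r{\left(G \right)} = 2 G 2 G = 4 G^{2}$)
$1190 - r{\left(-69 \right)} = 1190 - 4 \left(-69\right)^{2} = 1190 - 4 \cdot 4761 = 1190 - 19044 = -17854$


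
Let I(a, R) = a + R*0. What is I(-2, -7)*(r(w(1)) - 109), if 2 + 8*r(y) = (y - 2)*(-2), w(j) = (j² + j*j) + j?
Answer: 219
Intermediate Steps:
I(a, R) = a (I(a, R) = a + 0 = a)
w(j) = j + 2*j² (w(j) = (j² + j²) + j = 2*j² + j = j + 2*j²)
r(y) = ¼ - y/4 (r(y) = -¼ + ((y - 2)*(-2))/8 = -¼ + ((-2 + y)*(-2))/8 = -¼ + (4 - 2*y)/8 = -¼ + (½ - y/4) = ¼ - y/4)
I(-2, -7)*(r(w(1)) - 109) = -2*((¼ - (1 + 2*1)/4) - 109) = -2*((¼ - (1 + 2)/4) - 109) = -2*((¼ - 3/4) - 109) = -2*((¼ - ¼*3) - 109) = -2*((¼ - ¾) - 109) = -2*(-½ - 109) = -2*(-219/2) = 219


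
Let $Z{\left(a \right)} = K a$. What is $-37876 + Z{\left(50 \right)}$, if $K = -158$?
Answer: $-45776$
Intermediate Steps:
$Z{\left(a \right)} = - 158 a$
$-37876 + Z{\left(50 \right)} = -37876 - 7900 = -45776$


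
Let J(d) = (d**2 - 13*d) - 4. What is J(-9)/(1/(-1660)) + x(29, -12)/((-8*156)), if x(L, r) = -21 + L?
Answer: -50238241/156 ≈ -3.2204e+5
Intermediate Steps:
J(d) = -4 + d**2 - 13*d
J(-9)/(1/(-1660)) + x(29, -12)/((-8*156)) = (-4 + (-9)**2 - 13*(-9))/(1/(-1660)) + (-21 + 29)/((-8*156)) = (-4 + 81 + 117)/(-1/1660) + 8/(-1248) = 194*(-1660) + 8*(-1/1248) = -322040 - 1/156 = -50238241/156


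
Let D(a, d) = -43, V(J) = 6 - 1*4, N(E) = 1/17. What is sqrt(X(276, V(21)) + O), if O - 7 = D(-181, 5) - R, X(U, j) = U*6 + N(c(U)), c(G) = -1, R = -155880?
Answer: sqrt(45517517)/17 ≈ 396.86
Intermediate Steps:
N(E) = 1/17
V(J) = 2 (V(J) = 6 - 4 = 2)
X(U, j) = 1/17 + 6*U (X(U, j) = U*6 + 1/17 = 6*U + 1/17 = 1/17 + 6*U)
O = 155844 (O = 7 + (-43 - 1*(-155880)) = 7 + (-43 + 155880) = 7 + 155837 = 155844)
sqrt(X(276, V(21)) + O) = sqrt((1/17 + 6*276) + 155844) = sqrt((1/17 + 1656) + 155844) = sqrt(28153/17 + 155844) = sqrt(2677501/17) = sqrt(45517517)/17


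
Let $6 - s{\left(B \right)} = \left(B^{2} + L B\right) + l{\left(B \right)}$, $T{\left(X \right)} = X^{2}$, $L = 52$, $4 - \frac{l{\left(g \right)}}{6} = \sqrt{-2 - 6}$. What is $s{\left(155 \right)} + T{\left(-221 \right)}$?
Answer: $16738 + 12 i \sqrt{2} \approx 16738.0 + 16.971 i$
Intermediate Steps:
$l{\left(g \right)} = 24 - 12 i \sqrt{2}$ ($l{\left(g \right)} = 24 - 6 \sqrt{-2 - 6} = 24 - 6 \sqrt{-8} = 24 - 6 \cdot 2 i \sqrt{2} = 24 - 12 i \sqrt{2}$)
$s{\left(B \right)} = -18 - B^{2} - 52 B + 12 i \sqrt{2}$ ($s{\left(B \right)} = 6 - \left(\left(B^{2} + 52 B\right) + \left(24 - 12 i \sqrt{2}\right)\right) = 6 - \left(24 + B^{2} + 52 B - 12 i \sqrt{2}\right) = -18 - B^{2} - 52 B + 12 i \sqrt{2}$)
$s{\left(155 \right)} + T{\left(-221 \right)} = \left(-18 - 155^{2} - 8060 + 12 i \sqrt{2}\right) + \left(-221\right)^{2} = \left(-18 - 24025 - 8060 + 12 i \sqrt{2}\right) + 48841 = \left(-32103 + 12 i \sqrt{2}\right) + 48841 = 16738 + 12 i \sqrt{2}$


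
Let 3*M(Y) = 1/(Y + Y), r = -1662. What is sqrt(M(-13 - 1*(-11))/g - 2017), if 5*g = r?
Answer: I*sqrt(22285781822)/3324 ≈ 44.911*I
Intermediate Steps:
g = -1662/5 (g = (1/5)*(-1662) = -1662/5 ≈ -332.40)
M(Y) = 1/(6*Y) (M(Y) = 1/(3*(Y + Y)) = 1/(3*((2*Y))) = (1/(2*Y))/3 = 1/(6*Y))
sqrt(M(-13 - 1*(-11))/g - 2017) = sqrt((1/(6*(-13 - 1*(-11))))/(-1662/5) - 2017) = sqrt((1/(6*(-13 + 11)))*(-5/1662) - 2017) = sqrt(((1/6)/(-2))*(-5/1662) - 2017) = sqrt(((1/6)*(-1/2))*(-5/1662) - 2017) = sqrt(-1/12*(-5/1662) - 2017) = sqrt(5/19944 - 2017) = sqrt(-40227043/19944) = I*sqrt(22285781822)/3324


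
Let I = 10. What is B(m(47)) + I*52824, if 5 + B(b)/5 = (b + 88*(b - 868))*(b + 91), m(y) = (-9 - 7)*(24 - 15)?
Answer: 24166215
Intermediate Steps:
m(y) = -144 (m(y) = -16*9 = -144)
B(b) = -25 + 5*(-76384 + 89*b)*(91 + b) (B(b) = -25 + 5*((b + 88*(b - 868))*(b + 91)) = -25 + 5*((b + 88*(-868 + b))*(91 + b)) = -25 + 5*((b + (-76384 + 88*b))*(91 + b)) = -25 + 5*((-76384 + 89*b)*(91 + b)) = -25 + 5*(-76384 + 89*b)*(91 + b))
B(m(47)) + I*52824 = (-34754745 - 341425*(-144) + 445*(-144)²) + 10*52824 = (-34754745 + 49165200 + 445*20736) + 528240 = (-34754745 + 49165200 + 9227520) + 528240 = 23637975 + 528240 = 24166215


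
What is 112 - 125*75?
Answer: -9263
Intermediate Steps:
112 - 125*75 = 112 - 9375 = -9263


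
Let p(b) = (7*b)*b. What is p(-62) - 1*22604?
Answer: 4304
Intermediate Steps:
p(b) = 7*b²
p(-62) - 1*22604 = 7*(-62)² - 1*22604 = 7*3844 - 22604 = 26908 - 22604 = 4304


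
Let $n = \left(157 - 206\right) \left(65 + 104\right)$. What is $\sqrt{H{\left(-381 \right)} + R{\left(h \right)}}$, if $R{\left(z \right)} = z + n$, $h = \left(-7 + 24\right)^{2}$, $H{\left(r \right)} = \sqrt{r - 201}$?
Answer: $\sqrt{-7992 + i \sqrt{582}} \approx 0.1349 + 89.398 i$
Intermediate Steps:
$H{\left(r \right)} = \sqrt{-201 + r}$
$h = 289$ ($h = 17^{2} = 289$)
$n = -8281$ ($n = \left(-49\right) 169 = -8281$)
$R{\left(z \right)} = -8281 + z$ ($R{\left(z \right)} = z - 8281 = -8281 + z$)
$\sqrt{H{\left(-381 \right)} + R{\left(h \right)}} = \sqrt{\sqrt{-201 - 381} + \left(-8281 + 289\right)} = \sqrt{\sqrt{-582} - 7992} = \sqrt{i \sqrt{582} - 7992} = \sqrt{-7992 + i \sqrt{582}}$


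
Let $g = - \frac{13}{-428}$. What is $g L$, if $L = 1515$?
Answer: $\frac{19695}{428} \approx 46.016$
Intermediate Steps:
$g = \frac{13}{428}$ ($g = \left(-13\right) \left(- \frac{1}{428}\right) = \frac{13}{428} \approx 0.030374$)
$g L = \frac{13}{428} \cdot 1515 = \frac{19695}{428}$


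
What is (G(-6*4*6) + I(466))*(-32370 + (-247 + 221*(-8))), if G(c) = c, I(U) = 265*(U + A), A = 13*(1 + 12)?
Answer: -5781184435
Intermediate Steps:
A = 169 (A = 13*13 = 169)
I(U) = 44785 + 265*U (I(U) = 265*(U + 169) = 265*(169 + U) = 44785 + 265*U)
(G(-6*4*6) + I(466))*(-32370 + (-247 + 221*(-8))) = (-6*4*6 + (44785 + 265*466))*(-32370 + (-247 + 221*(-8))) = (-24*6 + (44785 + 123490))*(-32370 + (-247 - 1768)) = (-144 + 168275)*(-32370 - 2015) = 168131*(-34385) = -5781184435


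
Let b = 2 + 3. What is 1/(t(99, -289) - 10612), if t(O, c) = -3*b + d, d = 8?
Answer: -1/10619 ≈ -9.4171e-5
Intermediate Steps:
b = 5
t(O, c) = -7 (t(O, c) = -3*5 + 8 = -15 + 8 = -7)
1/(t(99, -289) - 10612) = 1/(-7 - 10612) = 1/(-10619) = -1/10619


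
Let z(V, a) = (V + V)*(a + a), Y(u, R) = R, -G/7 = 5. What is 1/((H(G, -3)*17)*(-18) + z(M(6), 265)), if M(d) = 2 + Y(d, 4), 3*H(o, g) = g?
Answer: 1/6666 ≈ 0.00015002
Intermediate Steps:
G = -35 (G = -7*5 = -35)
H(o, g) = g/3
M(d) = 6 (M(d) = 2 + 4 = 6)
z(V, a) = 4*V*a (z(V, a) = (2*V)*(2*a) = 4*V*a)
1/((H(G, -3)*17)*(-18) + z(M(6), 265)) = 1/((((⅓)*(-3))*17)*(-18) + 4*6*265) = 1/(-1*17*(-18) + 6360) = 1/(-17*(-18) + 6360) = 1/(306 + 6360) = 1/6666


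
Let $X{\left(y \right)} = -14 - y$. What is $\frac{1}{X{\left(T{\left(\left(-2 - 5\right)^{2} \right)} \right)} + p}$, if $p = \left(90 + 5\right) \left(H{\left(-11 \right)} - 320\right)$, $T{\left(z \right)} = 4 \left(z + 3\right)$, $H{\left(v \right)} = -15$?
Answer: $- \frac{1}{32047} \approx -3.1204 \cdot 10^{-5}$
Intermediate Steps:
$T{\left(z \right)} = 12 + 4 z$ ($T{\left(z \right)} = 4 \left(3 + z\right) = 12 + 4 z$)
$p = -31825$ ($p = \left(90 + 5\right) \left(-15 - 320\right) = 95 \left(-335\right) = -31825$)
$\frac{1}{X{\left(T{\left(\left(-2 - 5\right)^{2} \right)} \right)} + p} = \frac{1}{\left(-14 - \left(12 + 4 \left(-2 - 5\right)^{2}\right)\right) - 31825} = \frac{1}{\left(-14 - \left(12 + 4 \left(-7\right)^{2}\right)\right) - 31825} = \frac{1}{\left(-14 - \left(12 + 4 \cdot 49\right)\right) - 31825} = \frac{1}{\left(-14 - \left(12 + 196\right)\right) - 31825} = \frac{1}{\left(-14 - 208\right) - 31825} = \frac{1}{-222 - 31825} = \frac{1}{-32047} = - \frac{1}{32047}$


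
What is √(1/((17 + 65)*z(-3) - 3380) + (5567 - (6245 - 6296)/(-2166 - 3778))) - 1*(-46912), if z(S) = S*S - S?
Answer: 46912 + √17642973197152938/1780228 ≈ 46987.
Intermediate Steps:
z(S) = S² - S
√(1/((17 + 65)*z(-3) - 3380) + (5567 - (6245 - 6296)/(-2166 - 3778))) - 1*(-46912) = √(1/((17 + 65)*(-3*(-1 - 3)) - 3380) + (5567 - (6245 - 6296)/(-2166 - 3778))) - 1*(-46912) = √(1/(82*(-3*(-4)) - 3380) + (5567 - (-51)/(-5944))) + 46912 = √(1/(82*12 - 3380) + (5567 - (-51)*(-1)/5944)) + 46912 = √(1/(984 - 3380) + (5567 - 1*51/5944)) + 46912 = √(1/(-2396) + (5567 - 51/5944)) + 46912 = √(-1/2396 + 33090197/5944) + 46912 = √(19821026517/3560456) + 46912 = √17642973197152938/1780228 + 46912 = 46912 + √17642973197152938/1780228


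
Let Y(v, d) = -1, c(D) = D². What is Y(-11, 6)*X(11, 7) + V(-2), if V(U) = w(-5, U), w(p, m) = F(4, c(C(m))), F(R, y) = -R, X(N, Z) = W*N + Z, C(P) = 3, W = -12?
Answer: 121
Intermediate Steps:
X(N, Z) = Z - 12*N (X(N, Z) = -12*N + Z = Z - 12*N)
w(p, m) = -4 (w(p, m) = -1*4 = -4)
V(U) = -4
Y(-11, 6)*X(11, 7) + V(-2) = -(7 - 12*11) - 4 = -(7 - 132) - 4 = -1*(-125) - 4 = 125 - 4 = 121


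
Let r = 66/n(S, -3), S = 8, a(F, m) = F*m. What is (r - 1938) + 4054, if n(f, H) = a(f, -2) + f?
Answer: 8431/4 ≈ 2107.8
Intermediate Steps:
n(f, H) = -f (n(f, H) = f*(-2) + f = -2*f + f = -f)
r = -33/4 (r = 66/((-1*8)) = 66/(-8) = 66*(-⅛) = -33/4 ≈ -8.2500)
(r - 1938) + 4054 = (-33/4 - 1938) + 4054 = -7785/4 + 4054 = 8431/4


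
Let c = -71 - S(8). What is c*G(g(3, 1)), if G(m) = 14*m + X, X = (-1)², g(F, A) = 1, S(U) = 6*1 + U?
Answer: -1275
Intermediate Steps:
S(U) = 6 + U
X = 1
c = -85 (c = -71 - (6 + 8) = -71 - 1*14 = -71 - 14 = -85)
G(m) = 1 + 14*m (G(m) = 14*m + 1 = 1 + 14*m)
c*G(g(3, 1)) = -85*(1 + 14*1) = -85*(1 + 14) = -85*15 = -1275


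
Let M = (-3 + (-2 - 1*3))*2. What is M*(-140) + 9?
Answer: 2249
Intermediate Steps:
M = -16 (M = (-3 + (-2 - 3))*2 = (-3 - 5)*2 = -8*2 = -16)
M*(-140) + 9 = -16*(-140) + 9 = 2240 + 9 = 2249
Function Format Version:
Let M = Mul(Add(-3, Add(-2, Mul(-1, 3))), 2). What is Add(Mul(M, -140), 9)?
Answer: 2249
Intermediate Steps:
M = -16 (M = Mul(Add(-3, Add(-2, -3)), 2) = Mul(Add(-3, -5), 2) = Mul(-8, 2) = -16)
Add(Mul(M, -140), 9) = Add(Mul(-16, -140), 9) = Add(2240, 9) = 2249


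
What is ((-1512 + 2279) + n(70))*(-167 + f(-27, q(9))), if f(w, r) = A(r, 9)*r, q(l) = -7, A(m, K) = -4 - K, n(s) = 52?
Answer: -62244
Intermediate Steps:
f(w, r) = -13*r (f(w, r) = (-4 - 1*9)*r = (-4 - 9)*r = -13*r)
((-1512 + 2279) + n(70))*(-167 + f(-27, q(9))) = ((-1512 + 2279) + 52)*(-167 - 13*(-7)) = (767 + 52)*(-167 + 91) = 819*(-76) = -62244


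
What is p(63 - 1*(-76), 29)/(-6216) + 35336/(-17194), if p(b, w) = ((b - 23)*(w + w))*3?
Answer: -11806089/2226623 ≈ -5.3022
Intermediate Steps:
p(b, w) = 6*w*(-23 + b) (p(b, w) = ((-23 + b)*(2*w))*3 = (2*w*(-23 + b))*3 = 6*w*(-23 + b))
p(63 - 1*(-76), 29)/(-6216) + 35336/(-17194) = (6*29*(-23 + (63 - 1*(-76))))/(-6216) + 35336/(-17194) = (6*29*(-23 + (63 + 76)))*(-1/6216) + 35336*(-1/17194) = (6*29*(-23 + 139))*(-1/6216) - 17668/8597 = (6*29*116)*(-1/6216) - 17668/8597 = 20184*(-1/6216) - 17668/8597 = -841/259 - 17668/8597 = -11806089/2226623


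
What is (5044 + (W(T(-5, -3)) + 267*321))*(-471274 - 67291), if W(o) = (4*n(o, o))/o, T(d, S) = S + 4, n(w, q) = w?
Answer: -48877466575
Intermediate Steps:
T(d, S) = 4 + S
W(o) = 4 (W(o) = (4*o)/o = 4)
(5044 + (W(T(-5, -3)) + 267*321))*(-471274 - 67291) = (5044 + (4 + 267*321))*(-471274 - 67291) = (5044 + (4 + 85707))*(-538565) = (5044 + 85711)*(-538565) = 90755*(-538565) = -48877466575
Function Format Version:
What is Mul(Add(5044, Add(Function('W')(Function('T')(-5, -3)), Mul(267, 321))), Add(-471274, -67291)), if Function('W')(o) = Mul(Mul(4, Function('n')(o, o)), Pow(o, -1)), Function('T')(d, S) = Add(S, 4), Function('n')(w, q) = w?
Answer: -48877466575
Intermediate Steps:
Function('T')(d, S) = Add(4, S)
Function('W')(o) = 4 (Function('W')(o) = Mul(Mul(4, o), Pow(o, -1)) = 4)
Mul(Add(5044, Add(Function('W')(Function('T')(-5, -3)), Mul(267, 321))), Add(-471274, -67291)) = Mul(Add(5044, Add(4, Mul(267, 321))), Add(-471274, -67291)) = Mul(Add(5044, Add(4, 85707)), -538565) = Mul(Add(5044, 85711), -538565) = Mul(90755, -538565) = -48877466575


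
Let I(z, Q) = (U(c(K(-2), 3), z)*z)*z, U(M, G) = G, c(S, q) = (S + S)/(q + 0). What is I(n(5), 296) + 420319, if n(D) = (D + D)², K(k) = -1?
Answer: 1420319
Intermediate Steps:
c(S, q) = 2*S/q (c(S, q) = (2*S)/q = 2*S/q)
n(D) = 4*D² (n(D) = (2*D)² = 4*D²)
I(z, Q) = z³ (I(z, Q) = (z*z)*z = z²*z = z³)
I(n(5), 296) + 420319 = (4*5²)³ + 420319 = (4*25)³ + 420319 = 100³ + 420319 = 1000000 + 420319 = 1420319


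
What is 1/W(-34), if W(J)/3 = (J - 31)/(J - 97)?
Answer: 131/195 ≈ 0.67179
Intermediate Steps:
W(J) = 3*(-31 + J)/(-97 + J) (W(J) = 3*((J - 31)/(J - 97)) = 3*((-31 + J)/(-97 + J)) = 3*(-31 + J)/(-97 + J))
1/W(-34) = 1/(3*(-31 - 34)/(-97 - 34)) = 1/(3*(-65)/(-131)) = 1/(3*(-1/131)*(-65)) = 1/(195/131) = 131/195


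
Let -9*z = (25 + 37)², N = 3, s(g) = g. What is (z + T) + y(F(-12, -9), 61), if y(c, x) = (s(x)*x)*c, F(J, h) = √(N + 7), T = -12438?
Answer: -115786/9 + 3721*√10 ≈ -1098.3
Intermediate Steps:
z = -3844/9 (z = -(25 + 37)²/9 = -⅑*62² = -⅑*3844 = -3844/9 ≈ -427.11)
F(J, h) = √10 (F(J, h) = √(3 + 7) = √10)
y(c, x) = c*x² (y(c, x) = (x*x)*c = x²*c = c*x²)
(z + T) + y(F(-12, -9), 61) = (-3844/9 - 12438) + √10*61² = -115786/9 + √10*3721 = -115786/9 + 3721*√10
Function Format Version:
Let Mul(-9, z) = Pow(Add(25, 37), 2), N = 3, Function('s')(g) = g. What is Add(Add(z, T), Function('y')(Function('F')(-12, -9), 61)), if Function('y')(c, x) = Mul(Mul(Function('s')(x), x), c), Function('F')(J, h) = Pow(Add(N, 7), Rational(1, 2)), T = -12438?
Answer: Add(Rational(-115786, 9), Mul(3721, Pow(10, Rational(1, 2)))) ≈ -1098.3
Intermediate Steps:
z = Rational(-3844, 9) (z = Mul(Rational(-1, 9), Pow(Add(25, 37), 2)) = Mul(Rational(-1, 9), Pow(62, 2)) = Mul(Rational(-1, 9), 3844) = Rational(-3844, 9) ≈ -427.11)
Function('F')(J, h) = Pow(10, Rational(1, 2)) (Function('F')(J, h) = Pow(Add(3, 7), Rational(1, 2)) = Pow(10, Rational(1, 2)))
Function('y')(c, x) = Mul(c, Pow(x, 2)) (Function('y')(c, x) = Mul(Mul(x, x), c) = Mul(Pow(x, 2), c) = Mul(c, Pow(x, 2)))
Add(Add(z, T), Function('y')(Function('F')(-12, -9), 61)) = Add(Add(Rational(-3844, 9), -12438), Mul(Pow(10, Rational(1, 2)), Pow(61, 2))) = Add(Rational(-115786, 9), Mul(Pow(10, Rational(1, 2)), 3721)) = Add(Rational(-115786, 9), Mul(3721, Pow(10, Rational(1, 2))))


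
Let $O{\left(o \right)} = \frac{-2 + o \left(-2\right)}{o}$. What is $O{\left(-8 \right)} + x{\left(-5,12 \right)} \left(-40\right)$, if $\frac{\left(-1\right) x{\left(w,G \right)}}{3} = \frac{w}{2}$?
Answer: $- \frac{1207}{4} \approx -301.75$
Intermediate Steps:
$O{\left(o \right)} = \frac{-2 - 2 o}{o}$
$x{\left(w,G \right)} = - \frac{3 w}{2}$ ($x{\left(w,G \right)} = - 3 \frac{w}{2} = - \frac{3 w}{2}$)
$O{\left(-8 \right)} + x{\left(-5,12 \right)} \left(-40\right) = \left(-2 - \frac{2}{-8}\right) + \left(- \frac{3}{2}\right) \left(-5\right) \left(-40\right) = \left(-2 - - \frac{1}{4}\right) + \frac{15}{2} \left(-40\right) = \left(-2 + \frac{1}{4}\right) - 300 = - \frac{7}{4} - 300 = - \frac{1207}{4}$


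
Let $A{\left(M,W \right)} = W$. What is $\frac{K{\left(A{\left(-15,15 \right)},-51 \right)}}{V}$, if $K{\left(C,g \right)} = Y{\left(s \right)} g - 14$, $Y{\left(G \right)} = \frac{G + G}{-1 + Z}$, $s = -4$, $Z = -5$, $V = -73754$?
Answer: $\frac{41}{36877} \approx 0.0011118$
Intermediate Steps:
$Y{\left(G \right)} = - \frac{G}{3}$ ($Y{\left(G \right)} = \frac{G + G}{-1 - 5} = \frac{2 G}{-6} = 2 G \left(- \frac{1}{6}\right) = - \frac{G}{3}$)
$K{\left(C,g \right)} = -14 + \frac{4 g}{3}$ ($K{\left(C,g \right)} = \left(- \frac{1}{3}\right) \left(-4\right) g - 14 = \frac{4 g}{3} - 14 = -14 + \frac{4 g}{3}$)
$\frac{K{\left(A{\left(-15,15 \right)},-51 \right)}}{V} = \frac{-14 + \frac{4}{3} \left(-51\right)}{-73754} = \left(-14 - 68\right) \left(- \frac{1}{73754}\right) = \left(-82\right) \left(- \frac{1}{73754}\right) = \frac{41}{36877}$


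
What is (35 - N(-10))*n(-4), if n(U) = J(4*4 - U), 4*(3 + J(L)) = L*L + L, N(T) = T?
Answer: 4590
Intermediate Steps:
J(L) = -3 + L/4 + L²/4 (J(L) = -3 + (L*L + L)/4 = -3 + (L² + L)/4 = -3 + (L + L²)/4 = -3 + (L/4 + L²/4) = -3 + L/4 + L²/4)
n(U) = 1 - U/4 + (16 - U)²/4 (n(U) = -3 + (4*4 - U)/4 + (4*4 - U)²/4 = -3 + (16 - U)/4 + (16 - U)²/4 = -3 + (4 - U/4) + (16 - U)²/4 = 1 - U/4 + (16 - U)²/4)
(35 - N(-10))*n(-4) = (35 - 1*(-10))*(1 - ¼*(-4) + (-16 - 4)²/4) = (35 + 10)*(1 + 1 + (¼)*(-20)²) = 45*(1 + 1 + (¼)*400) = 45*(1 + 1 + 100) = 45*102 = 4590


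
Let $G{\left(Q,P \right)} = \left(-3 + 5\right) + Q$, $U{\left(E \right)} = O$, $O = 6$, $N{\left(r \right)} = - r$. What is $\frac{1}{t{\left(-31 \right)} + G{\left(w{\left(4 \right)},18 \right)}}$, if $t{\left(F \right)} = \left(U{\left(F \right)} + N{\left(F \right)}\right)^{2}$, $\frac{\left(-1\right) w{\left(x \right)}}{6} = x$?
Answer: $\frac{1}{1347} \approx 0.00074239$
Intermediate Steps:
$w{\left(x \right)} = - 6 x$
$U{\left(E \right)} = 6$
$G{\left(Q,P \right)} = 2 + Q$
$t{\left(F \right)} = \left(6 - F\right)^{2}$
$\frac{1}{t{\left(-31 \right)} + G{\left(w{\left(4 \right)},18 \right)}} = \frac{1}{\left(-6 - 31\right)^{2} + \left(2 - 24\right)} = \frac{1}{\left(-37\right)^{2} + \left(2 - 24\right)} = \frac{1}{1369 - 22} = \frac{1}{1347}$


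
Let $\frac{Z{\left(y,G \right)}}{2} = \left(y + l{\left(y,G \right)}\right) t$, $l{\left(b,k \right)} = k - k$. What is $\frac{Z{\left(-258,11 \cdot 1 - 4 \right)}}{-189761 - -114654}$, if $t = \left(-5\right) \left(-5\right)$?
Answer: $\frac{12900}{75107} \approx 0.17175$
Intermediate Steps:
$l{\left(b,k \right)} = 0$
$t = 25$
$Z{\left(y,G \right)} = 50 y$ ($Z{\left(y,G \right)} = 2 \left(y + 0\right) 25 = 2 y 25 = 2 \cdot 25 y = 50 y$)
$\frac{Z{\left(-258,11 \cdot 1 - 4 \right)}}{-189761 - -114654} = \frac{50 \left(-258\right)}{-189761 - -114654} = - \frac{12900}{-189761 + 114654} = - \frac{12900}{-75107} = \left(-12900\right) \left(- \frac{1}{75107}\right) = \frac{12900}{75107}$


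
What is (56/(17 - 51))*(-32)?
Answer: 896/17 ≈ 52.706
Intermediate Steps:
(56/(17 - 51))*(-32) = (56/(-34))*(-32) = (56*(-1/34))*(-32) = -28/17*(-32) = 896/17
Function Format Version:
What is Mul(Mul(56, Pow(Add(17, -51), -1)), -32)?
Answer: Rational(896, 17) ≈ 52.706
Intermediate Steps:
Mul(Mul(56, Pow(Add(17, -51), -1)), -32) = Mul(Mul(56, Pow(-34, -1)), -32) = Mul(Mul(56, Rational(-1, 34)), -32) = Mul(Rational(-28, 17), -32) = Rational(896, 17)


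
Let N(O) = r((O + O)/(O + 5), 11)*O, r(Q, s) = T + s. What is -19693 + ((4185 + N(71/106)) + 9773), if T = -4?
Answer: -607413/106 ≈ -5730.3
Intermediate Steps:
r(Q, s) = -4 + s
N(O) = 7*O (N(O) = (-4 + 11)*O = 7*O)
-19693 + ((4185 + N(71/106)) + 9773) = -19693 + ((4185 + 7*(71/106)) + 9773) = -19693 + ((4185 + 497/106) + 9773) = -19693 + (444107/106 + 9773) = -19693 + 1480045/106 = -607413/106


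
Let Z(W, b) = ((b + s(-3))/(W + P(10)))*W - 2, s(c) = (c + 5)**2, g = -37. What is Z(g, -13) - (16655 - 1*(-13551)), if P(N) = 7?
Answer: -302191/10 ≈ -30219.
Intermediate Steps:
s(c) = (5 + c)**2
Z(W, b) = -2 + W*(4 + b)/(7 + W) (Z(W, b) = ((b + (5 - 3)**2)/(W + 7))*W - 2 = ((b + 2**2)/(7 + W))*W - 2 = ((b + 4)/(7 + W))*W - 2 = ((4 + b)/(7 + W))*W - 2 = W*(4 + b)/(7 + W) - 2 = -2 + W*(4 + b)/(7 + W))
Z(g, -13) - (16655 - 1*(-13551)) = (-14 + 2*(-37) - 37*(-13))/(7 - 37) - (16655 - 1*(-13551)) = (-14 - 74 + 481)/(-30) - (16655 + 13551) = -1/30*393 - 1*30206 = -131/10 - 30206 = -302191/10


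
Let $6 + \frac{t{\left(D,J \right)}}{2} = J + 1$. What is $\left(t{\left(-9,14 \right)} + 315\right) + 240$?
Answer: $573$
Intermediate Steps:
$t{\left(D,J \right)} = -10 + 2 J$ ($t{\left(D,J \right)} = -12 + 2 \left(J + 1\right) = -12 + 2 \left(1 + J\right) = -12 + \left(2 + 2 J\right) = -10 + 2 J$)
$\left(t{\left(-9,14 \right)} + 315\right) + 240 = \left(\left(-10 + 2 \cdot 14\right) + 315\right) + 240 = \left(\left(-10 + 28\right) + 315\right) + 240 = \left(18 + 315\right) + 240 = 333 + 240 = 573$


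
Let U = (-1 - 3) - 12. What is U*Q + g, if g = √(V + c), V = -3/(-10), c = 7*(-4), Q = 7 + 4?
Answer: -176 + I*√2770/10 ≈ -176.0 + 5.2631*I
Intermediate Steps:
U = -16 (U = -4 - 12 = -16)
Q = 11
c = -28
V = 3/10 (V = -3*(-⅒) = 3/10 ≈ 0.30000)
g = I*√2770/10 (g = √(3/10 - 28) = √(-277/10) = I*√2770/10 ≈ 5.2631*I)
U*Q + g = -16*11 + I*√2770/10 = -176 + I*√2770/10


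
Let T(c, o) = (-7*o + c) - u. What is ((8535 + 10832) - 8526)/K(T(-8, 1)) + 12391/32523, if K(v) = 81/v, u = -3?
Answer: -469997605/292707 ≈ -1605.7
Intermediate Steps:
T(c, o) = 3 + c - 7*o (T(c, o) = (-7*o + c) - 1*(-3) = (c - 7*o) + 3 = 3 + c - 7*o)
((8535 + 10832) - 8526)/K(T(-8, 1)) + 12391/32523 = ((8535 + 10832) - 8526)/((81/(3 - 8 - 7*1))) + 12391/32523 = (19367 - 8526)/((81/(3 - 8 - 7))) + 12391*(1/32523) = 10841/((81/(-12))) + 12391/32523 = 10841/((81*(-1/12))) + 12391/32523 = 10841/(-27/4) + 12391/32523 = 10841*(-4/27) + 12391/32523 = -43364/27 + 12391/32523 = -469997605/292707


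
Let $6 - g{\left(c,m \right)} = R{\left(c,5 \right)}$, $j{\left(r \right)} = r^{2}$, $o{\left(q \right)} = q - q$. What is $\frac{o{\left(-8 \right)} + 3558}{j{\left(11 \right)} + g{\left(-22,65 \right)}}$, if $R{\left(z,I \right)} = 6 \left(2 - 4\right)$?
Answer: $\frac{3558}{139} \approx 25.597$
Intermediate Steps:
$o{\left(q \right)} = 0$
$R{\left(z,I \right)} = -12$ ($R{\left(z,I \right)} = 6 \left(-2\right) = -12$)
$g{\left(c,m \right)} = 18$ ($g{\left(c,m \right)} = 6 - -12 = 6 + 12 = 18$)
$\frac{o{\left(-8 \right)} + 3558}{j{\left(11 \right)} + g{\left(-22,65 \right)}} = \frac{0 + 3558}{11^{2} + 18} = \frac{3558}{121 + 18} = \frac{3558}{139}$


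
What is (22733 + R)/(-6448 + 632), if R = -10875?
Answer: -5929/2908 ≈ -2.0389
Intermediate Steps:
(22733 + R)/(-6448 + 632) = (22733 - 10875)/(-6448 + 632) = 11858/(-5816) = 11858*(-1/5816) = -5929/2908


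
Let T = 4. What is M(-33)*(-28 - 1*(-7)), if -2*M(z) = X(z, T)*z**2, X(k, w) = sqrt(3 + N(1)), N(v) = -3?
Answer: 0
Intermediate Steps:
X(k, w) = 0 (X(k, w) = sqrt(3 - 3) = sqrt(0) = 0)
M(z) = 0 (M(z) = -0*z**2 = -1/2*0 = 0)
M(-33)*(-28 - 1*(-7)) = 0*(-28 - 1*(-7)) = 0*(-28 + 7) = 0*(-21) = 0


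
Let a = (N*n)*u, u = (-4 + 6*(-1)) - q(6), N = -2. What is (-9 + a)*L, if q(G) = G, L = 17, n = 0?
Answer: -153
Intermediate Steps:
u = -16 (u = (-4 + 6*(-1)) - 1*6 = (-4 - 6) - 6 = -10 - 6 = -16)
a = 0 (a = -2*0*(-16) = 0*(-16) = 0)
(-9 + a)*L = (-9 + 0)*17 = -9*17 = -153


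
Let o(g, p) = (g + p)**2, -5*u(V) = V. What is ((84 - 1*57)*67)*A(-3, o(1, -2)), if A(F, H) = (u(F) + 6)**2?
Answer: 1970001/25 ≈ 78800.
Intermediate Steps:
u(V) = -V/5
A(F, H) = (6 - F/5)**2 (A(F, H) = (-F/5 + 6)**2 = (6 - F/5)**2)
((84 - 1*57)*67)*A(-3, o(1, -2)) = ((84 - 1*57)*67)*((-30 - 3)**2/25) = ((84 - 57)*67)*((1/25)*(-33)**2) = (27*67)*((1/25)*1089) = 1809*(1089/25) = 1970001/25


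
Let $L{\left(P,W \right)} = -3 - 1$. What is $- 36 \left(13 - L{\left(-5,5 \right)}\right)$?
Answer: $-612$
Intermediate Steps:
$L{\left(P,W \right)} = -4$ ($L{\left(P,W \right)} = -3 - 1 = -4$)
$- 36 \left(13 - L{\left(-5,5 \right)}\right) = - 36 \left(13 - -4\right) = - 36 \left(13 + 4\right) = \left(-36\right) 17 = -612$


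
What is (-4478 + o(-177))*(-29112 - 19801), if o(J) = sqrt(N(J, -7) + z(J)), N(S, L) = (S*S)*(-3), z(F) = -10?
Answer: 219032414 - 48913*I*sqrt(93997) ≈ 2.1903e+8 - 1.4996e+7*I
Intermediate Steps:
N(S, L) = -3*S**2 (N(S, L) = S**2*(-3) = -3*S**2)
o(J) = sqrt(-10 - 3*J**2) (o(J) = sqrt(-3*J**2 - 10) = sqrt(-10 - 3*J**2))
(-4478 + o(-177))*(-29112 - 19801) = (-4478 + sqrt(-10 - 3*(-177)**2))*(-29112 - 19801) = (-4478 + sqrt(-10 - 3*31329))*(-48913) = (-4478 + sqrt(-10 - 93987))*(-48913) = (-4478 + sqrt(-93997))*(-48913) = (-4478 + I*sqrt(93997))*(-48913) = 219032414 - 48913*I*sqrt(93997)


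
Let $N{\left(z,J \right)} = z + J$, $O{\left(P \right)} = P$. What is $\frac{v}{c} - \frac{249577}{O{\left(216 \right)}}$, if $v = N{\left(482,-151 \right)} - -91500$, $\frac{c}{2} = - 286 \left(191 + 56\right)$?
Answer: $- \frac{8820268091}{7629336} \approx -1156.1$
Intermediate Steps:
$N{\left(z,J \right)} = J + z$
$c = -141284$ ($c = 2 \left(- 286 \left(191 + 56\right)\right) = 2 \left(\left(-286\right) 247\right) = 2 \left(-70642\right) = -141284$)
$v = 91831$ ($v = \left(-151 + 482\right) - -91500 = 331 + 91500 = 91831$)
$\frac{v}{c} - \frac{249577}{O{\left(216 \right)}} = \frac{91831}{-141284} - \frac{249577}{216} = 91831 \left(- \frac{1}{141284}\right) - \frac{249577}{216} = - \frac{91831}{141284} - \frac{249577}{216} = - \frac{8820268091}{7629336}$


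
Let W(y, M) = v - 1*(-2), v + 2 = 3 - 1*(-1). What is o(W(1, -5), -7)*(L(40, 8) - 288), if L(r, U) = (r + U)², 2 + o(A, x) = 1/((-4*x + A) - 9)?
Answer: -90720/23 ≈ -3944.3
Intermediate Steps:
v = 2 (v = -2 + (3 - 1*(-1)) = -2 + (3 + 1) = -2 + 4 = 2)
W(y, M) = 4 (W(y, M) = 2 - 1*(-2) = 2 + 2 = 4)
o(A, x) = -2 + 1/(-9 + A - 4*x) (o(A, x) = -2 + 1/((-4*x + A) - 9) = -2 + 1/((A - 4*x) - 9) = -2 + 1/(-9 + A - 4*x))
L(r, U) = (U + r)²
o(W(1, -5), -7)*(L(40, 8) - 288) = ((-19 - 8*(-7) + 2*4)/(9 - 1*4 + 4*(-7)))*((8 + 40)² - 288) = ((-19 + 56 + 8)/(9 - 4 - 28))*(48² - 288) = (45/(-23))*(2304 - 288) = -1/23*45*2016 = -45/23*2016 = -90720/23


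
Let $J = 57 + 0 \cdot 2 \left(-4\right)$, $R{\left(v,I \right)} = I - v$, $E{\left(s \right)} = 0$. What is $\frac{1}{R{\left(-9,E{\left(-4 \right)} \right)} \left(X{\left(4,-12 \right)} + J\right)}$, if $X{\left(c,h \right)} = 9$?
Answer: $\frac{1}{594} \approx 0.0016835$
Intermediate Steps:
$J = 57$ ($J = 57 + 0 \left(-4\right) = 57 + 0 = 57$)
$\frac{1}{R{\left(-9,E{\left(-4 \right)} \right)} \left(X{\left(4,-12 \right)} + J\right)} = \frac{1}{\left(0 - -9\right) \left(9 + 57\right)} = \frac{1}{\left(0 + 9\right) 66} = \frac{1}{9 \cdot 66} = \frac{1}{594}$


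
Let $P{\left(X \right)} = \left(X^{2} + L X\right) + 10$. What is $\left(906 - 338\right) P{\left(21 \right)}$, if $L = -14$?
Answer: $89176$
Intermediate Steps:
$P{\left(X \right)} = 10 + X^{2} - 14 X$ ($P{\left(X \right)} = \left(X^{2} - 14 X\right) + 10 = 10 + X^{2} - 14 X$)
$\left(906 - 338\right) P{\left(21 \right)} = \left(906 - 338\right) \left(10 + 21^{2} - 294\right) = 568 \left(10 + 441 - 294\right) = 568 \cdot 157 = 89176$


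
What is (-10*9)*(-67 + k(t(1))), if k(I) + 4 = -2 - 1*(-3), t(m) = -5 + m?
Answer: 6300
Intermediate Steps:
k(I) = -3 (k(I) = -4 + (-2 - 1*(-3)) = -4 + (-2 + 3) = -4 + 1 = -3)
(-10*9)*(-67 + k(t(1))) = (-10*9)*(-67 - 3) = -90*(-70) = 6300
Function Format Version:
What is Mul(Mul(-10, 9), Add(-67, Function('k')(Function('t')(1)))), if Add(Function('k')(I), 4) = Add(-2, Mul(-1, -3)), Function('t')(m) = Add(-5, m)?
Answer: 6300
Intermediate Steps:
Function('k')(I) = -3 (Function('k')(I) = Add(-4, Add(-2, Mul(-1, -3))) = Add(-4, Add(-2, 3)) = Add(-4, 1) = -3)
Mul(Mul(-10, 9), Add(-67, Function('k')(Function('t')(1)))) = Mul(Mul(-10, 9), Add(-67, -3)) = Mul(-90, -70) = 6300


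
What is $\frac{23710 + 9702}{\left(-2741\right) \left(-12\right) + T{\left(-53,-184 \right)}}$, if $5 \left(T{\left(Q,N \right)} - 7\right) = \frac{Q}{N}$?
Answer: $\frac{30739040}{30267133} \approx 1.0156$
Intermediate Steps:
$T{\left(Q,N \right)} = 7 + \frac{Q}{5 N}$ ($T{\left(Q,N \right)} = 7 + \frac{Q \frac{1}{N}}{5} = 7 + \frac{Q}{5 N}$)
$\frac{23710 + 9702}{\left(-2741\right) \left(-12\right) + T{\left(-53,-184 \right)}} = \frac{23710 + 9702}{\left(-2741\right) \left(-12\right) + \left(7 + \frac{1}{5} \left(-53\right) \frac{1}{-184}\right)} = \frac{33412}{32892 + \left(7 + \frac{1}{5} \left(-53\right) \left(- \frac{1}{184}\right)\right)} = \frac{33412}{32892 + \left(7 + \frac{53}{920}\right)} = \frac{33412}{32892 + \frac{6493}{920}} = \frac{33412}{\frac{30267133}{920}} = 33412 \cdot \frac{920}{30267133} = \frac{30739040}{30267133}$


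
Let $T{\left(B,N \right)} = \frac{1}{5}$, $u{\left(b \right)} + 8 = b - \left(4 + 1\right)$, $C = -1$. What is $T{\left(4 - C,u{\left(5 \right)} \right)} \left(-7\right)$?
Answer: $- \frac{7}{5} \approx -1.4$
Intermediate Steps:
$u{\left(b \right)} = -13 + b$ ($u{\left(b \right)} = -8 + \left(b - \left(4 + 1\right)\right) = -8 + \left(b - 5\right) = -8 + \left(-5 + b\right) = -13 + b$)
$T{\left(B,N \right)} = \frac{1}{5}$
$T{\left(4 - C,u{\left(5 \right)} \right)} \left(-7\right) = \frac{1}{5} \left(-7\right) = - \frac{7}{5}$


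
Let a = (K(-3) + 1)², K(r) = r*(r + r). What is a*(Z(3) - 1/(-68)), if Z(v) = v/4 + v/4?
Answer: 37183/68 ≈ 546.81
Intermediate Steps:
Z(v) = v/2 (Z(v) = v*(¼) + v*(¼) = v/4 + v/4 = v/2)
K(r) = 2*r² (K(r) = r*(2*r) = 2*r²)
a = 361 (a = (2*(-3)² + 1)² = (2*9 + 1)² = (18 + 1)² = 19² = 361)
a*(Z(3) - 1/(-68)) = 361*((½)*3 - 1/(-68)) = 361*(3/2 - 1*(-1/68)) = 361*(3/2 + 1/68) = 361*(103/68) = 37183/68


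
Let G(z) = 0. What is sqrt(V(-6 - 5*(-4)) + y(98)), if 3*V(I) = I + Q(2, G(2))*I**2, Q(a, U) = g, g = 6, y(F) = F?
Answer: 2*sqrt(1113)/3 ≈ 22.241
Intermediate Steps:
Q(a, U) = 6
V(I) = 2*I**2 + I/3 (V(I) = (I + 6*I**2)/3 = 2*I**2 + I/3)
sqrt(V(-6 - 5*(-4)) + y(98)) = sqrt((-6 - 5*(-4))*(1 + 6*(-6 - 5*(-4)))/3 + 98) = sqrt((-6 + 20)*(1 + 6*(-6 + 20))/3 + 98) = sqrt((1/3)*14*(1 + 6*14) + 98) = sqrt((1/3)*14*(1 + 84) + 98) = sqrt((1/3)*14*85 + 98) = sqrt(1190/3 + 98) = sqrt(1484/3) = 2*sqrt(1113)/3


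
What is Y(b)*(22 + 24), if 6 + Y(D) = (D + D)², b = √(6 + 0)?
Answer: 828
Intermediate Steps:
b = √6 ≈ 2.4495
Y(D) = -6 + 4*D² (Y(D) = -6 + (D + D)² = -6 + (2*D)² = -6 + 4*D²)
Y(b)*(22 + 24) = (-6 + 4*(√6)²)*(22 + 24) = (-6 + 4*6)*46 = (-6 + 24)*46 = 18*46 = 828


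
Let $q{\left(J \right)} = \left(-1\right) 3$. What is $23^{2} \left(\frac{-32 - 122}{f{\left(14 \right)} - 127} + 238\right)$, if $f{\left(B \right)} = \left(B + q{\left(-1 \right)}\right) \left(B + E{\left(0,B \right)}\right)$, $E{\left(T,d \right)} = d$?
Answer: $\frac{22706796}{181} \approx 1.2545 \cdot 10^{5}$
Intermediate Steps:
$q{\left(J \right)} = -3$
$f{\left(B \right)} = 2 B \left(-3 + B\right)$ ($f{\left(B \right)} = \left(B - 3\right) \left(B + B\right) = \left(-3 + B\right) 2 B = 2 B \left(-3 + B\right)$)
$23^{2} \left(\frac{-32 - 122}{f{\left(14 \right)} - 127} + 238\right) = 23^{2} \left(\frac{-32 - 122}{2 \cdot 14 \left(-3 + 14\right) - 127} + 238\right) = 529 \left(- \frac{154}{2 \cdot 14 \cdot 11 - 127} + 238\right) = 529 \left(- \frac{154}{308 - 127} + 238\right) = 529 \left(- \frac{154}{181} + 238\right) = 529 \cdot \frac{42924}{181} = \frac{22706796}{181}$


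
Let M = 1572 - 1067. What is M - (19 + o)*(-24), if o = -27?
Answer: 313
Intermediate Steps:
M = 505
M - (19 + o)*(-24) = 505 - (19 - 27)*(-24) = 505 - (-8)*(-24) = 505 - 1*192 = 505 - 192 = 313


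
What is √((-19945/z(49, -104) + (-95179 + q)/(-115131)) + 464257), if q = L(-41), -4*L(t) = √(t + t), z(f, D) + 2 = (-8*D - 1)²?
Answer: √(11738303428426898379780005004 + 54902719432270011*I*√82)/159009496458 ≈ 681.36 + 1.4429e-8*I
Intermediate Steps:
z(f, D) = -2 + (-1 - 8*D)² (z(f, D) = -2 + (-8*D - 1)² = -2 + (-1 - 8*D)²)
L(t) = -√2*√t/4 (L(t) = -√(t + t)/4 = -√2*√t/4)
q = -I*√82/4 (q = -√2*√(-41)/4 = -√2*I*√41/4 = -I*√82/4 ≈ -2.2638*I)
√((-19945/z(49, -104) + (-95179 + q)/(-115131)) + 464257) = √((-19945/(-2 + (1 + 8*(-104))²) + (-95179 - I*√82/4)/(-115131)) + 464257) = √((-19945/(-2 + (1 - 832)²) + (-95179 - I*√82/4)*(-1/115131)) + 464257) = √((-19945/(-2 + (-831)²) + (95179/115131 + I*√82/460524)) + 464257) = √((-19945/(-2 + 690561) + (95179/115131 + I*√82/460524)) + 464257) = √((-19945/690559 + (95179/115131 + I*√82/460524)) + 464257) = √((63430427266/79504748229 + I*√82/460524) + 464257) = √(36910699328978119/79504748229 + I*√82/460524)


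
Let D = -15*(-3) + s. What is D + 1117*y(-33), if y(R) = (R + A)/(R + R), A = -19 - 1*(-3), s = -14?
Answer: 56779/66 ≈ 860.29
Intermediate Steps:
D = 31 (D = -15*(-3) - 14 = 45 - 14 = 31)
A = -16 (A = -19 + 3 = -16)
y(R) = (-16 + R)/(2*R) (y(R) = (R - 16)/(R + R) = (-16 + R)/((2*R)) = (-16 + R)*(1/(2*R)) = (-16 + R)/(2*R))
D + 1117*y(-33) = 31 + 1117*((½)*(-16 - 33)/(-33)) = 31 + 1117*((½)*(-1/33)*(-49)) = 31 + 1117*(49/66) = 31 + 54733/66 = 56779/66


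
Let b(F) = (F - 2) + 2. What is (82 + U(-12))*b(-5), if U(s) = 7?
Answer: -445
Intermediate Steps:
b(F) = F (b(F) = (-2 + F) + 2 = F)
(82 + U(-12))*b(-5) = (82 + 7)*(-5) = 89*(-5) = -445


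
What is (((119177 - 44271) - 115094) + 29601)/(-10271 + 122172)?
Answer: -10587/111901 ≈ -0.094610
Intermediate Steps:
(((119177 - 44271) - 115094) + 29601)/(-10271 + 122172) = ((74906 - 115094) + 29601)/111901 = (-40188 + 29601)*(1/111901) = -10587*1/111901 = -10587/111901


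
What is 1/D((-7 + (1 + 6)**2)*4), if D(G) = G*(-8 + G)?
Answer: 1/26880 ≈ 3.7202e-5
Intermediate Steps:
1/D((-7 + (1 + 6)**2)*4) = 1/(((-7 + (1 + 6)**2)*4)*(-8 + (-7 + (1 + 6)**2)*4)) = 1/(((-7 + 7**2)*4)*(-8 + (-7 + 7**2)*4)) = 1/(((-7 + 49)*4)*(-8 + (-7 + 49)*4)) = 1/((42*4)*(-8 + 42*4)) = 1/(168*(-8 + 168)) = 1/(168*160) = 1/26880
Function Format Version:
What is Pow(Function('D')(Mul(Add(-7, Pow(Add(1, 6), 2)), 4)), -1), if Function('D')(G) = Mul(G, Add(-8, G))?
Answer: Rational(1, 26880) ≈ 3.7202e-5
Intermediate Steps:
Pow(Function('D')(Mul(Add(-7, Pow(Add(1, 6), 2)), 4)), -1) = Pow(Mul(Mul(Add(-7, Pow(Add(1, 6), 2)), 4), Add(-8, Mul(Add(-7, Pow(Add(1, 6), 2)), 4))), -1) = Pow(Mul(Mul(Add(-7, Pow(7, 2)), 4), Add(-8, Mul(Add(-7, Pow(7, 2)), 4))), -1) = Pow(Mul(Mul(Add(-7, 49), 4), Add(-8, Mul(Add(-7, 49), 4))), -1) = Pow(Mul(Mul(42, 4), Add(-8, Mul(42, 4))), -1) = Pow(Mul(168, Add(-8, 168)), -1) = Pow(Mul(168, 160), -1) = Pow(26880, -1) = Rational(1, 26880)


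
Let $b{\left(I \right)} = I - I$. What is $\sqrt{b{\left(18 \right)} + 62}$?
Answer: $\sqrt{62} \approx 7.874$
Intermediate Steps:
$b{\left(I \right)} = 0$
$\sqrt{b{\left(18 \right)} + 62} = \sqrt{0 + 62} = \sqrt{62}$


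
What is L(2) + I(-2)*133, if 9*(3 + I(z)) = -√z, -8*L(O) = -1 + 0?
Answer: -3191/8 - 133*I*√2/9 ≈ -398.88 - 20.899*I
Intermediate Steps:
L(O) = ⅛ (L(O) = -(-1 + 0)/8 = -⅛*(-1) = ⅛)
I(z) = -3 - √z/9 (I(z) = -3 + (-√z)/9 = -3 - √z/9)
L(2) + I(-2)*133 = ⅛ + (-3 - I*√2/9)*133 = ⅛ + (-399 - 133*I*√2/9) = -3191/8 - 133*I*√2/9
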